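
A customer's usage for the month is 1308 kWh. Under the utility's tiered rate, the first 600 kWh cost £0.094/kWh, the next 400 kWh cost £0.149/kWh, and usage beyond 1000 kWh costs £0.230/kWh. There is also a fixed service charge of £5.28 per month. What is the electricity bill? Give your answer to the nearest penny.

£192.12

First 600 kWh × £0.094 = £56.40
Next 400 kWh × £0.149 = £59.60
Remaining 308 kWh × £0.230 = £70.84
Energy charge = £186.84; + service £5.28 = £192.12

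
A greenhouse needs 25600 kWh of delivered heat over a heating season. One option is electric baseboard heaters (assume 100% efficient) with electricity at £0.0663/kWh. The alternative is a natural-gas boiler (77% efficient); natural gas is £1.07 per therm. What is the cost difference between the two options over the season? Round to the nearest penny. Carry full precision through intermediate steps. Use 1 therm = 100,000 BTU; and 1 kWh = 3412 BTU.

Heat load = 25600 kWh × 3412 = 87,347,200 BTU
Gas: input = 87,347,200 / 0.77 = 113,437,922 BTU = 1,134 therm → 1,134 × £1.07 = £1,213.79
Electric: 87,347,200 BTU / 3412 = 25,600 kWh → × £0.0663 = £1,697.28
Difference = |£1,213.79 − £1,697.28| = £483.49

£483.49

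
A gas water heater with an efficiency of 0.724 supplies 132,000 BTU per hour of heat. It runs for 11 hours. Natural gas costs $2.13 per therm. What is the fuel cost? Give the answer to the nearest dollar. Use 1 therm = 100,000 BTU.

Heat delivered = 132,000 BTU/h × 11 h = 1,452,000 BTU
Gas input = 1,452,000 / 0.724 = 2,005,525 BTU
= 2,005,525 / 100,000 = 20.06 therm
Cost = 20.06 × $2.13/therm = $42.72 ≈ $43

$43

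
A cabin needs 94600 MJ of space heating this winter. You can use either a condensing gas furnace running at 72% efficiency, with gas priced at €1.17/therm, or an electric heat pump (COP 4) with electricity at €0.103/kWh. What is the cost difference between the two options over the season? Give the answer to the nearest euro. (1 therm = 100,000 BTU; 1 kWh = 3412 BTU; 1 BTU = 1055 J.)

€780

Heat load = 94600 MJ = 94,600,000,000 J / 1055 = 89,668,246 BTU
Gas: input = 89,668,246 / 0.72 = 124,539,231 BTU = 1,245 therm → 1,245 × €1.17 = €1,457.11
Heat pump: 89,668,246 BTU / 3412 = 26,280 kWh heat; / 4 = 6,570 kWh in → × €0.103 = €676.72
Difference = |€1,457.11 − €676.72| = €780.39 ≈ €780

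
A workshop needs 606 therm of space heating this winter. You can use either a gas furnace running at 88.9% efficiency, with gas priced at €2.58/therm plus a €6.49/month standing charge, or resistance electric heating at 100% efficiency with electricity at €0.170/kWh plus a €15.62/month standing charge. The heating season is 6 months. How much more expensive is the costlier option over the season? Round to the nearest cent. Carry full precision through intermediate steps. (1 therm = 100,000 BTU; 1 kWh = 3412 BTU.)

Heat load = 606 therm × 100,000 = 60,600,000 BTU
Gas: input = 60,600,000 / 0.889 = 68,166,479 BTU = 681.7 therm → 681.7 × €2.58 = €1,758.70; + 6 × €6.49 standing = €1,797.64
Electric: 60,600,000 BTU / 3412 = 17,760 kWh → × €0.170 = €3,019.34; + 6 × €15.62 standing = €3,113.06
Difference = |€1,797.64 − €3,113.06| = €1,315.43

€1315.43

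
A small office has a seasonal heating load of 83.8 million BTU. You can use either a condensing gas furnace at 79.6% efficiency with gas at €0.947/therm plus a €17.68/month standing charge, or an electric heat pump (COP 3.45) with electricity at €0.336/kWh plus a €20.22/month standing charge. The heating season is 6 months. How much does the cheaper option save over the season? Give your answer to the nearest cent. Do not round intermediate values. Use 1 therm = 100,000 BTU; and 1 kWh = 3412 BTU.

€1410.24

Heat load = 83.8 × 10⁶ BTU = 83,800,000 BTU
Gas: input = 83,800,000 / 0.796 = 105,276,382 BTU = 1,053 therm → 1,053 × €0.947 = €996.97; + 6 × €17.68 standing = €1,103.05
Heat pump: 83,800,000 BTU / 3412 = 24,560 kWh heat; / 3.45 = 7,119 kWh in → × €0.336 = €2,391.97; + 6 × €20.22 standing = €2,513.29
Difference = |€1,103.05 − €2,513.29| = €1,410.24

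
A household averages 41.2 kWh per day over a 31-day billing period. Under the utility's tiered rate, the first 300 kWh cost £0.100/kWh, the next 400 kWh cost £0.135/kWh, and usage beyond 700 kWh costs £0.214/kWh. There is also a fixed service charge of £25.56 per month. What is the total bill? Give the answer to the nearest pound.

Usage = 41.2 kWh/day × 31 days = 1277.2 kWh
First 300 kWh × £0.100 = £30.00
Next 400 kWh × £0.135 = £54.00
Remaining 577.2 kWh × £0.214 = £123.52
Energy charge = £207.52; + service £25.56 = £233.08 ≈ £233

£233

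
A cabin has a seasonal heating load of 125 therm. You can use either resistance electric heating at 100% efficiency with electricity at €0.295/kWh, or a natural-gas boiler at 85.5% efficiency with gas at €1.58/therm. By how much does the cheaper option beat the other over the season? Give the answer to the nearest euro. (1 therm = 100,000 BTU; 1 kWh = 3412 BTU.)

Heat load = 125 therm × 100,000 = 12,500,000 BTU
Gas: input = 12,500,000 / 0.855 = 14,619,883 BTU = 146.2 therm → 146.2 × €1.58 = €230.99
Electric: 12,500,000 BTU / 3412 = 3,664 kWh → × €0.295 = €1,080.74
Difference = |€230.99 − €1,080.74| = €849.75 ≈ €850

€850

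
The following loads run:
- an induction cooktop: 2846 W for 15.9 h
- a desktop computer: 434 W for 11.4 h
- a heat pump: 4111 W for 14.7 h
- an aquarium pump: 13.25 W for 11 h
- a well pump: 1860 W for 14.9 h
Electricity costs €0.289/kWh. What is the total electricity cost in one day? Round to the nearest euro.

€40

induction cooktop: 2846 W × 15.9 h = 45,251 Wh = 45.25 kWh
desktop computer: 434 W × 11.4 h = 4,948 Wh = 4.948 kWh
heat pump: 4111 W × 14.7 h = 60,432 Wh = 60.43 kWh
aquarium pump: 13.25 W × 11 h = 146 Wh = 0.1457 kWh
well pump: 1860 W × 14.9 h = 27,714 Wh = 27.71 kWh
Total energy = 45.25 + 4.948 + 60.43 + 0.1457 + 27.71 = 138.5 kWh
Cost = 138.5 kWh × €0.289 = €40.02 ≈ €40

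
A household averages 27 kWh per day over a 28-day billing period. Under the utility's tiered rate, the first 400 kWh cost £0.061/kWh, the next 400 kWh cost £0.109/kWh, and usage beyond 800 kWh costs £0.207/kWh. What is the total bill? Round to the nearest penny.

£63.20

Usage = 27 kWh/day × 28 days = 756 kWh
First 400 kWh × £0.061 = £24.40
Next 356 kWh × £0.109 = £38.80
Remaining tier: 0 kWh (not reached)
Total = £63.20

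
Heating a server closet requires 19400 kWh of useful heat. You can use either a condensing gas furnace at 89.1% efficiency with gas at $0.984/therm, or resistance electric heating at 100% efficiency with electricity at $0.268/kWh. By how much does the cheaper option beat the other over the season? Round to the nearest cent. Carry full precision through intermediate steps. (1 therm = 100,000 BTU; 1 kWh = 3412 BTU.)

Heat load = 19400 kWh × 3412 = 66,192,800 BTU
Gas: input = 66,192,800 / 0.891 = 74,290,460 BTU = 742.9 therm → 742.9 × $0.984 = $731.02
Electric: 66,192,800 BTU / 3412 = 19,400 kWh → × $0.268 = $5,199.20
Difference = |$731.02 − $5,199.20| = $4,468.18

$4468.18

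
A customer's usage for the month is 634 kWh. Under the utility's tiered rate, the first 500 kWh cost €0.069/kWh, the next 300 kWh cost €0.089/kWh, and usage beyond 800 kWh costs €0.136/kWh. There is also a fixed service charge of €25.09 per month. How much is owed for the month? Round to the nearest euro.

€72

First 500 kWh × €0.069 = €34.50
Next 134 kWh × €0.089 = €11.93
Remaining tier: 0 kWh (not reached)
Energy charge = €46.43; + service €25.09 = €71.52 ≈ €72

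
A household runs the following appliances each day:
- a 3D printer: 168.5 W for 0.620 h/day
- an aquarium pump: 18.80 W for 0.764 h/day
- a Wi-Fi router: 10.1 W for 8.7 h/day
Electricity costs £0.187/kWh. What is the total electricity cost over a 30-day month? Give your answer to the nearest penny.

3D printer: 168.5 W × 0.620 h × 30 d = 3,134 Wh = 3.134 kWh
aquarium pump: 18.80 W × 0.764 h × 30 d = 431 Wh = 0.4309 kWh
Wi-Fi router: 10.1 W × 8.7 h × 30 d = 2,636 Wh = 2.636 kWh
Total energy = 3.134 + 0.4309 + 2.636 = 6.201 kWh
Cost = 6.201 kWh × £0.187 = £1.16

£1.16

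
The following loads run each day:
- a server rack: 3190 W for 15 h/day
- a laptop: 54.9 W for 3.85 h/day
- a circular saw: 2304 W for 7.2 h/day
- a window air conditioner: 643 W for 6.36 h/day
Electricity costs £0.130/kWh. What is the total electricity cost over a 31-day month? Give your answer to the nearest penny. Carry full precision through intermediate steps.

server rack: 3190 W × 15 h × 31 d = 1,483,350 Wh = 1,483 kWh
laptop: 54.9 W × 3.85 h × 31 d = 6,552 Wh = 6.552 kWh
circular saw: 2304 W × 7.2 h × 31 d = 514,253 Wh = 514.3 kWh
window air conditioner: 643 W × 6.36 h × 31 d = 126,774 Wh = 126.8 kWh
Total energy = 1,483 + 6.552 + 514.3 + 126.8 = 2,131 kWh
Cost = 2,131 kWh × £0.130 = £277.02

£277.02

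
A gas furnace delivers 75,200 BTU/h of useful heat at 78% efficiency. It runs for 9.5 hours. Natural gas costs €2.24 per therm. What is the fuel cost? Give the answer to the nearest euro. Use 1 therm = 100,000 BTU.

€21

Heat delivered = 75,200 BTU/h × 9.5 h = 714,400 BTU
Gas input = 714,400 / 0.78 = 915,897 BTU
= 915,897 / 100,000 = 9.159 therm
Cost = 9.159 × €2.24/therm = €20.52 ≈ €21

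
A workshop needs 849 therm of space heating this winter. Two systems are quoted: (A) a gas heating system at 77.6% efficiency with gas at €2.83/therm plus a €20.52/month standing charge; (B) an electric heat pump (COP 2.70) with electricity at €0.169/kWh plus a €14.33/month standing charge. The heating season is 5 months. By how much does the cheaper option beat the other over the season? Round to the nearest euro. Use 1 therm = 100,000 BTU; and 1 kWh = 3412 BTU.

Heat load = 849 therm × 100,000 = 84,900,000 BTU
Gas: input = 84,900,000 / 0.776 = 109,407,216 BTU = 1,094 therm → 1,094 × €2.83 = €3,096.22; + 5 × €20.52 standing = €3,198.82
Heat pump: 84,900,000 BTU / 3412 = 24,880 kWh heat; / 2.70 = 9,216 kWh in → × €0.169 = €1,557.48; + 5 × €14.33 standing = €1,629.13
Difference = |€3,198.82 − €1,629.13| = €1,569.70 ≈ €1570

€1570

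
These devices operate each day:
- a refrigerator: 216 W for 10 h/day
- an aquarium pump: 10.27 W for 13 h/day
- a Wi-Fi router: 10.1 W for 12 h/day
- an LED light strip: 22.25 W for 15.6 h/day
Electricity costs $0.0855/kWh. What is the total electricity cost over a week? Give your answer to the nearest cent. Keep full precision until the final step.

refrigerator: 216 W × 10 h × 7 d = 15,120 Wh = 15.12 kWh
aquarium pump: 10.27 W × 13 h × 7 d = 935 Wh = 0.9346 kWh
Wi-Fi router: 10.1 W × 12 h × 7 d = 848 Wh = 0.8484 kWh
LED light strip: 22.25 W × 15.6 h × 7 d = 2,430 Wh = 2.43 kWh
Total energy = 15.12 + 0.9346 + 0.8484 + 2.43 = 19.33 kWh
Cost = 19.33 kWh × $0.0855 = $1.65

$1.65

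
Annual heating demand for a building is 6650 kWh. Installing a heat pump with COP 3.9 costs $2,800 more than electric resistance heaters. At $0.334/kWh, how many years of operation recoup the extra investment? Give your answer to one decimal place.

Resistance: 6650 kWh × $0.334 = $2,221.10/yr
Heat pump: 6650 / 3.9 = 1705 kWh in → × $0.334 = $569.51/yr
Annual savings = $1,651.59
Payback = $2,800 / $1,651.59 = 1.7 years

1.7 years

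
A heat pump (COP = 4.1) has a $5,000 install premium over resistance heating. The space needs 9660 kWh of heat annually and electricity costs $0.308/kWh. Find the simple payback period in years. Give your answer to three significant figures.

2.22 years

Resistance: 9660 kWh × $0.308 = $2,975.28/yr
Heat pump: 9660 / 4.1 = 2356 kWh in → × $0.308 = $725.68/yr
Annual savings = $2,249.60
Payback = $5,000 / $2,249.60 = 2.22 years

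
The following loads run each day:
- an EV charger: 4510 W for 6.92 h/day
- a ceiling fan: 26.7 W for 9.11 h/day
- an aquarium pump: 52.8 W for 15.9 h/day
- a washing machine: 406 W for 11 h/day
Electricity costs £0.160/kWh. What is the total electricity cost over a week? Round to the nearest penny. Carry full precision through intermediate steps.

£41.17

EV charger: 4510 W × 6.92 h × 7 d = 218,464 Wh = 218.5 kWh
ceiling fan: 26.7 W × 9.11 h × 7 d = 1,703 Wh = 1.703 kWh
aquarium pump: 52.8 W × 15.9 h × 7 d = 5,877 Wh = 5.877 kWh
washing machine: 406 W × 11 h × 7 d = 31,262 Wh = 31.26 kWh
Total energy = 218.5 + 1.703 + 5.877 + 31.26 = 257.3 kWh
Cost = 257.3 kWh × £0.160 = £41.17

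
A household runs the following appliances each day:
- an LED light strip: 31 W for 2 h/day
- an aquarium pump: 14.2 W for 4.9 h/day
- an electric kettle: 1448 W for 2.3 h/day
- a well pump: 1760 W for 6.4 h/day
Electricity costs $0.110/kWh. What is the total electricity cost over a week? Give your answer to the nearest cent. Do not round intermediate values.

$11.34

LED light strip: 31 W × 2 h × 7 d = 434 Wh = 0.434 kWh
aquarium pump: 14.2 W × 4.9 h × 7 d = 487 Wh = 0.4871 kWh
electric kettle: 1448 W × 2.3 h × 7 d = 23,313 Wh = 23.31 kWh
well pump: 1760 W × 6.4 h × 7 d = 78,848 Wh = 78.85 kWh
Total energy = 0.434 + 0.4871 + 23.31 + 78.85 = 103.1 kWh
Cost = 103.1 kWh × $0.110 = $11.34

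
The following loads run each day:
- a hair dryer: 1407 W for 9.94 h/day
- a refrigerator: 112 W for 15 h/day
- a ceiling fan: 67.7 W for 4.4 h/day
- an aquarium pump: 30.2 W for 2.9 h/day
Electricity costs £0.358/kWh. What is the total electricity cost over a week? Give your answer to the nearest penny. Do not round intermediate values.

hair dryer: 1407 W × 9.94 h × 7 d = 97,899 Wh = 97.9 kWh
refrigerator: 112 W × 15 h × 7 d = 11,760 Wh = 11.76 kWh
ceiling fan: 67.7 W × 4.4 h × 7 d = 2,085 Wh = 2.085 kWh
aquarium pump: 30.2 W × 2.9 h × 7 d = 613 Wh = 0.6131 kWh
Total energy = 97.9 + 11.76 + 2.085 + 0.6131 = 112.4 kWh
Cost = 112.4 kWh × £0.358 = £40.22

£40.22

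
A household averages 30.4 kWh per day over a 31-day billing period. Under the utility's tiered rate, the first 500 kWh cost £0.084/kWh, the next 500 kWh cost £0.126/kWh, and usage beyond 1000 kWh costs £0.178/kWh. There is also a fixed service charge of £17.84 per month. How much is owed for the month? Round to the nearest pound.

Usage = 30.4 kWh/day × 31 days = 942.4 kWh
First 500 kWh × £0.084 = £42.00
Next 442.4 kWh × £0.126 = £55.74
Remaining tier: 0 kWh (not reached)
Energy charge = £97.74; + service £17.84 = £115.58 ≈ £116

£116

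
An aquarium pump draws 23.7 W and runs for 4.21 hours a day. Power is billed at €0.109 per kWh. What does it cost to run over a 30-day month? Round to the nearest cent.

Energy = 23.7 W × 4.21 h/day × 30 days = 2,993 Wh = 2.993 kWh
Cost = 2.993 kWh × €0.109/kWh = €0.33

€0.33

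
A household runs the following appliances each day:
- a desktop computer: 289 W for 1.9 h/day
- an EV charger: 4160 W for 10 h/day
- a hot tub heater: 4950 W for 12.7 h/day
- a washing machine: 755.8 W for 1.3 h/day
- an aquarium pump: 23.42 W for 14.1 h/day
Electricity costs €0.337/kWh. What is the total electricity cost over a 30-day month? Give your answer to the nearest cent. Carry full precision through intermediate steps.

€1074.96

desktop computer: 289 W × 1.9 h × 30 d = 16,473 Wh = 16.47 kWh
EV charger: 4160 W × 10 h × 30 d = 1,248,000 Wh = 1,248 kWh
hot tub heater: 4950 W × 12.7 h × 30 d = 1,885,950 Wh = 1,886 kWh
washing machine: 755.8 W × 1.3 h × 30 d = 29,476 Wh = 29.48 kWh
aquarium pump: 23.42 W × 14.1 h × 30 d = 9,907 Wh = 9.907 kWh
Total energy = 16.47 + 1,248 + 1,886 + 29.48 + 9.907 = 3,190 kWh
Cost = 3,190 kWh × €0.337 = €1,074.96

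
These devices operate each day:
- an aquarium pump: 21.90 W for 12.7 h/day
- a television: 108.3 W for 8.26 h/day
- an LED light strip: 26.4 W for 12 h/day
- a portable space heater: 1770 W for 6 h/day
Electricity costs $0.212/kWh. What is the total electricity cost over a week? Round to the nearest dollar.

$18

aquarium pump: 21.90 W × 12.7 h × 7 d = 1,947 Wh = 1.947 kWh
television: 108.3 W × 8.26 h × 7 d = 6,262 Wh = 6.262 kWh
LED light strip: 26.4 W × 12 h × 7 d = 2,218 Wh = 2.218 kWh
portable space heater: 1770 W × 6 h × 7 d = 74,340 Wh = 74.34 kWh
Total energy = 1.947 + 6.262 + 2.218 + 74.34 = 84.77 kWh
Cost = 84.77 kWh × $0.212 = $17.97 ≈ $18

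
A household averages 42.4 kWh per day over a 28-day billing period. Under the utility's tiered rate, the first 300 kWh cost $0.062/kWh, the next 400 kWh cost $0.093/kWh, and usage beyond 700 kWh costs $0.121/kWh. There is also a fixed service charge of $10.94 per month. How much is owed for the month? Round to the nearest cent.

$125.69

Usage = 42.4 kWh/day × 28 days = 1187.2 kWh
First 300 kWh × $0.062 = $18.60
Next 400 kWh × $0.093 = $37.20
Remaining 487.2 kWh × $0.121 = $58.95
Energy charge = $114.75; + service $10.94 = $125.69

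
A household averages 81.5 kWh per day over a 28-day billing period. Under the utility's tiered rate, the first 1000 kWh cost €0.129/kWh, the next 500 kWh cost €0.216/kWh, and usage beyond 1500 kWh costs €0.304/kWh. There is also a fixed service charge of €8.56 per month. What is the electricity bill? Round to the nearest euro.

Usage = 81.5 kWh/day × 28 days = 2282 kWh
First 1000 kWh × €0.129 = €129.00
Next 500 kWh × €0.216 = €108.00
Remaining 782 kWh × €0.304 = €237.73
Energy charge = €474.73; + service €8.56 = €483.29 ≈ €483

€483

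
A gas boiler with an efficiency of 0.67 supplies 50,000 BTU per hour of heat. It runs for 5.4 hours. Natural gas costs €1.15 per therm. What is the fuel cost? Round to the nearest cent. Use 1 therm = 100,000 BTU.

Heat delivered = 50,000 BTU/h × 5.4 h = 270,000 BTU
Gas input = 270,000 / 0.67 = 402,985 BTU
= 402,985 / 100,000 = 4.03 therm
Cost = 4.03 × €1.15/therm = €4.63

€4.63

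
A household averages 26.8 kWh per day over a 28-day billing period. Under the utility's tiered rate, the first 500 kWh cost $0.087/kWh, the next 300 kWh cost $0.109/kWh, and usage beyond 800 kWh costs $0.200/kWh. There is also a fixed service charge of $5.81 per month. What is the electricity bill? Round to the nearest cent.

$76.60

Usage = 26.8 kWh/day × 28 days = 750.4 kWh
First 500 kWh × $0.087 = $43.50
Next 250.4 kWh × $0.109 = $27.29
Remaining tier: 0 kWh (not reached)
Energy charge = $70.79; + service $5.81 = $76.60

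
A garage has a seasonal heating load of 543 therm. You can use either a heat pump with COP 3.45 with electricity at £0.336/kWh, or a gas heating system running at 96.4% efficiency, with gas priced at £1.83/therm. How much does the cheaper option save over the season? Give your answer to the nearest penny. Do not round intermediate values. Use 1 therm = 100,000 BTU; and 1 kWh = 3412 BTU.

£519.13

Heat load = 543 therm × 100,000 = 54,300,000 BTU
Gas: input = 54,300,000 / 0.964 = 56,327,801 BTU = 563.3 therm → 563.3 × £1.83 = £1,030.80
Heat pump: 54,300,000 BTU / 3412 = 15,910 kWh heat; / 3.45 = 4,613 kWh in → × £0.336 = £1,549.93
Difference = |£1,030.80 − £1,549.93| = £519.13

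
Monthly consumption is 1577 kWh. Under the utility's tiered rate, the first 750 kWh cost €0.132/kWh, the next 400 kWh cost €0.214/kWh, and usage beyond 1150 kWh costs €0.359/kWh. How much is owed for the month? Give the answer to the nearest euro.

€338

First 750 kWh × €0.132 = €99.00
Next 400 kWh × €0.214 = €85.60
Remaining 427 kWh × €0.359 = €153.29
Total = €337.89 ≈ €338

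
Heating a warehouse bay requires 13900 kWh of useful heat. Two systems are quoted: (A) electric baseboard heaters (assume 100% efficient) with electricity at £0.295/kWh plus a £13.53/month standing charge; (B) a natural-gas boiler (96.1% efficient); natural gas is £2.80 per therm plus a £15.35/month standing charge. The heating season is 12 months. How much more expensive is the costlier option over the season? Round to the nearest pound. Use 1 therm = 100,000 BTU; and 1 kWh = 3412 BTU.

Heat load = 13900 kWh × 3412 = 47,426,800 BTU
Gas: input = 47,426,800 / 0.961 = 49,351,509 BTU = 493.5 therm → 493.5 × £2.80 = £1,381.84; + 12 × £15.35 standing = £1,566.04
Electric: 47,426,800 BTU / 3412 = 13,900 kWh → × £0.295 = £4,100.50; + 12 × £13.53 standing = £4,262.86
Difference = |£1,566.04 − £4,262.86| = £2,696.82 ≈ £2697

£2697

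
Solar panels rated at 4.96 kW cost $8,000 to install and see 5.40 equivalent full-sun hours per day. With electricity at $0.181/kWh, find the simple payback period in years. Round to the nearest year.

Daily generation = 4.96 kW × 5.40 h = 26.78 kWh
Annual generation = 26.78 × 365 = 9776.2 kWh
Annual savings = 9776.2 × $0.181 = $1,769.48
Payback = $8,000 / $1,769.48 = 4.52 years

5 years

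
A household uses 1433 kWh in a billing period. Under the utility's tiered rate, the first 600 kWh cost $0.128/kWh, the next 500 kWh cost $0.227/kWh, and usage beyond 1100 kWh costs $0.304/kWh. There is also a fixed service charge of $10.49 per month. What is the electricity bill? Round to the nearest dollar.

First 600 kWh × $0.128 = $76.80
Next 500 kWh × $0.227 = $113.50
Remaining 333 kWh × $0.304 = $101.23
Energy charge = $291.53; + service $10.49 = $302.02 ≈ $302

$302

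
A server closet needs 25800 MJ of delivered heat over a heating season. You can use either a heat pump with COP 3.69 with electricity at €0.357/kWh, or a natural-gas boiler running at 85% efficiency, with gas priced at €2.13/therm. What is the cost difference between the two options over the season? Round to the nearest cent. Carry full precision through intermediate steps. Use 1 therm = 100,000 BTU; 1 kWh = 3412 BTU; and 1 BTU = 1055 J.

€80.61

Heat load = 25800 MJ = 25,800,000,000 J / 1055 = 24,454,976 BTU
Gas: input = 24,454,976 / 0.85 = 28,770,560 BTU = 287.7 therm → 287.7 × €2.13 = €612.81
Heat pump: 24,454,976 BTU / 3412 = 7,167 kWh heat; / 3.69 = 1,942 kWh in → × €0.357 = €693.43
Difference = |€612.81 − €693.43| = €80.61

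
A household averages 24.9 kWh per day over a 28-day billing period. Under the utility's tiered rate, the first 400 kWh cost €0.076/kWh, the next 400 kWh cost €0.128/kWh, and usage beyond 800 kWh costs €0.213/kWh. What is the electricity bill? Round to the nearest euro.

Usage = 24.9 kWh/day × 28 days = 697.2 kWh
First 400 kWh × €0.076 = €30.40
Next 297.2 kWh × €0.128 = €38.04
Remaining tier: 0 kWh (not reached)
Total = €68.44 ≈ €68

€68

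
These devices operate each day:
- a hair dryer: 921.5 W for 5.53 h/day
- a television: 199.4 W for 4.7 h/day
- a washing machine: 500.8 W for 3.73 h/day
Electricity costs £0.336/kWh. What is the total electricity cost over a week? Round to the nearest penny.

hair dryer: 921.5 W × 5.53 h × 7 d = 35,671 Wh = 35.67 kWh
television: 199.4 W × 4.7 h × 7 d = 6,560 Wh = 6.56 kWh
washing machine: 500.8 W × 3.73 h × 7 d = 13,076 Wh = 13.08 kWh
Total energy = 35.67 + 6.56 + 13.08 = 55.31 kWh
Cost = 55.31 kWh × £0.336 = £18.58

£18.58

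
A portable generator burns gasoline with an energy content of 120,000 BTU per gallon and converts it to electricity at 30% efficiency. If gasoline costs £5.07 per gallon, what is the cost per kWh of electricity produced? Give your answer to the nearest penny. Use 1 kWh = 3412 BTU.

£0.48

Electrical output per gallon = 120,000 BTU × 0.30 / 3412 BTU/kWh = 10.55 kWh
Cost per kWh = £5.07 / 10.55 kWh = £0.481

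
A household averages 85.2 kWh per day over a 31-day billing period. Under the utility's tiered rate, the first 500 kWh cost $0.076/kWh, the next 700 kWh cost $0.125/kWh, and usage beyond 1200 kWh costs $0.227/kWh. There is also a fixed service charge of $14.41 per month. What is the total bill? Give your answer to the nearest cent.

Usage = 85.2 kWh/day × 31 days = 2641.2 kWh
First 500 kWh × $0.076 = $38.00
Next 700 kWh × $0.125 = $87.50
Remaining 1441.2 kWh × $0.227 = $327.15
Energy charge = $452.65; + service $14.41 = $467.06

$467.06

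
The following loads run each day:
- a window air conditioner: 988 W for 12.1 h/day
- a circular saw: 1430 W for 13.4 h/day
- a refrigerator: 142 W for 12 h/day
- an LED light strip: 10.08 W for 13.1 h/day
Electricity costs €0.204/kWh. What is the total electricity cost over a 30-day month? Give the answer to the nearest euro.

€202

window air conditioner: 988 W × 12.1 h × 30 d = 358,644 Wh = 358.6 kWh
circular saw: 1430 W × 13.4 h × 30 d = 574,860 Wh = 574.9 kWh
refrigerator: 142 W × 12 h × 30 d = 51,120 Wh = 51.12 kWh
LED light strip: 10.08 W × 13.1 h × 30 d = 3,961 Wh = 3.961 kWh
Total energy = 358.6 + 574.9 + 51.12 + 3.961 = 988.6 kWh
Cost = 988.6 kWh × €0.204 = €201.67 ≈ €202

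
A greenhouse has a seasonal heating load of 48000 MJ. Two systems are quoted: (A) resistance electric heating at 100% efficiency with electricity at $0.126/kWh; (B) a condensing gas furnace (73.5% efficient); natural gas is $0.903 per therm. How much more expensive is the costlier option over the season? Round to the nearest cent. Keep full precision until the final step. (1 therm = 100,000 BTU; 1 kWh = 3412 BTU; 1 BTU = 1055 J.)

$1121.19

Heat load = 48000 MJ = 48,000,000,000 J / 1055 = 45,497,630 BTU
Gas: input = 45,497,630 / 0.735 = 61,901,538 BTU = 619 therm → 619 × $0.903 = $558.97
Electric: 45,497,630 BTU / 3412 = 13,330 kWh → × $0.126 = $1,680.16
Difference = |$558.97 − $1,680.16| = $1,121.19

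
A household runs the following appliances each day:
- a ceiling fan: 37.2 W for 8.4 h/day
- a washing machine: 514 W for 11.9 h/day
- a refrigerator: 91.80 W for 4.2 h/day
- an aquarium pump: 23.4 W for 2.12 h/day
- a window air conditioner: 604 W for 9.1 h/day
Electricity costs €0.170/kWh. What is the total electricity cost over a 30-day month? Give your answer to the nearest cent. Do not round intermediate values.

€63.04

ceiling fan: 37.2 W × 8.4 h × 30 d = 9,374 Wh = 9.374 kWh
washing machine: 514 W × 11.9 h × 30 d = 183,498 Wh = 183.5 kWh
refrigerator: 91.80 W × 4.2 h × 30 d = 11,567 Wh = 11.57 kWh
aquarium pump: 23.4 W × 2.12 h × 30 d = 1,488 Wh = 1.488 kWh
window air conditioner: 604 W × 9.1 h × 30 d = 164,892 Wh = 164.9 kWh
Total energy = 9.374 + 183.5 + 11.57 + 1.488 + 164.9 = 370.8 kWh
Cost = 370.8 kWh × €0.170 = €63.04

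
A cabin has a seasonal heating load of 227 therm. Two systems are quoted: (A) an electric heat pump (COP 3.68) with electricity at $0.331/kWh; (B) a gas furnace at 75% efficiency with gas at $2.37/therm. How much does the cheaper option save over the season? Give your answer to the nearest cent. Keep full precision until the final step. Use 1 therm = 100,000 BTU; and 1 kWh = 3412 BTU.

$118.91

Heat load = 227 therm × 100,000 = 22,700,000 BTU
Gas: input = 22,700,000 / 0.75 = 30,266,667 BTU = 302.7 therm → 302.7 × $2.37 = $717.32
Heat pump: 22,700,000 BTU / 3412 = 6,653 kWh heat; / 3.68 = 1,808 kWh in → × $0.331 = $598.41
Difference = |$717.32 − $598.41| = $118.91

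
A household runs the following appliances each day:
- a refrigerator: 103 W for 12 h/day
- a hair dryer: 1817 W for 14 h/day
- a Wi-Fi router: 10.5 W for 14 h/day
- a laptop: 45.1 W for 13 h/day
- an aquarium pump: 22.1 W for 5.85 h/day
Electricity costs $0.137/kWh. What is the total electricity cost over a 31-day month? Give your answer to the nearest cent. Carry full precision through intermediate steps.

$116.95

refrigerator: 103 W × 12 h × 31 d = 38,316 Wh = 38.32 kWh
hair dryer: 1817 W × 14 h × 31 d = 788,578 Wh = 788.6 kWh
Wi-Fi router: 10.5 W × 14 h × 31 d = 4,557 Wh = 4.557 kWh
laptop: 45.1 W × 13 h × 31 d = 18,175 Wh = 18.18 kWh
aquarium pump: 22.1 W × 5.85 h × 31 d = 4,008 Wh = 4.008 kWh
Total energy = 38.32 + 788.6 + 4.557 + 18.18 + 4.008 = 853.6 kWh
Cost = 853.6 kWh × $0.137 = $116.95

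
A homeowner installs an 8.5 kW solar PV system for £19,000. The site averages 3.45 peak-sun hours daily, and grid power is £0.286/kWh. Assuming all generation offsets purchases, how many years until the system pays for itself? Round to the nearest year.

6 years

Daily generation = 8.5 kW × 3.45 h = 29.33 kWh
Annual generation = 29.33 × 365 = 10704 kWh
Annual savings = 10704 × £0.286 = £3,061.24
Payback = £19,000 / £3,061.24 = 6.21 years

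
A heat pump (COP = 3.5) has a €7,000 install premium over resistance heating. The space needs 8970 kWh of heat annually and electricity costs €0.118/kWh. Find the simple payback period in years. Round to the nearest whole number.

9 years

Resistance: 8970 kWh × €0.118 = €1,058.46/yr
Heat pump: 8970 / 3.5 = 2563 kWh in → × €0.118 = €302.42/yr
Annual savings = €756.04
Payback = €7,000 / €756.04 = 9.26 years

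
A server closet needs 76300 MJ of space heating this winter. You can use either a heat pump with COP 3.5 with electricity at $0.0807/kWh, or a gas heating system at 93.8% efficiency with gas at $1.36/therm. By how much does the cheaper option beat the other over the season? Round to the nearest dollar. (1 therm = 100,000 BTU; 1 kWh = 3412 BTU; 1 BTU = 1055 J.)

Heat load = 76300 MJ = 76,300,000,000 J / 1055 = 72,322,275 BTU
Gas: input = 72,322,275 / 0.938 = 77,102,638 BTU = 771 therm → 771 × $1.36 = $1,048.60
Heat pump: 72,322,275 BTU / 3412 = 21,200 kWh heat; / 3.5 = 6,056 kWh in → × $0.0807 = $488.73
Difference = |$1,048.60 − $488.73| = $559.87 ≈ $560

$560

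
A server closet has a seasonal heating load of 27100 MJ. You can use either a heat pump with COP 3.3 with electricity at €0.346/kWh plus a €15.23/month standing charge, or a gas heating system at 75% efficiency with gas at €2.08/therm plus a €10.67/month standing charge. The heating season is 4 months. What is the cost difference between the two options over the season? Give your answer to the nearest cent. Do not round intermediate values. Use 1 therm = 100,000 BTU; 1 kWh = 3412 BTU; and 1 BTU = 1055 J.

€95.20

Heat load = 27100 MJ = 27,100,000,000 J / 1055 = 25,687,204 BTU
Gas: input = 25,687,204 / 0.75 = 34,249,605 BTU = 342.5 therm → 342.5 × €2.08 = €712.39; + 4 × €10.67 standing = €755.07
Heat pump: 25,687,204 BTU / 3412 = 7,528 kWh heat; / 3.3 = 2,281 kWh in → × €0.346 = €789.35; + 4 × €15.23 standing = €850.27
Difference = |€755.07 − €850.27| = €95.20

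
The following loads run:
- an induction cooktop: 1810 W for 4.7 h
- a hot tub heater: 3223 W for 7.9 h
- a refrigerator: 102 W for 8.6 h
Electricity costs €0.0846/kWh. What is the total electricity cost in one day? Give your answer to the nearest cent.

€2.95

induction cooktop: 1810 W × 4.7 h = 8,507 Wh = 8.507 kWh
hot tub heater: 3223 W × 7.9 h = 25,462 Wh = 25.46 kWh
refrigerator: 102 W × 8.6 h = 877 Wh = 0.8772 kWh
Total energy = 8.507 + 25.46 + 0.8772 = 34.85 kWh
Cost = 34.85 kWh × €0.0846 = €2.95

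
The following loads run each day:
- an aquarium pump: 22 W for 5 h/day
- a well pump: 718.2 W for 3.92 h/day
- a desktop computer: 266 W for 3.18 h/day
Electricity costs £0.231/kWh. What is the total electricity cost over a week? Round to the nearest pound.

aquarium pump: 22 W × 5 h × 7 d = 770 Wh = 0.77 kWh
well pump: 718.2 W × 3.92 h × 7 d = 19,707 Wh = 19.71 kWh
desktop computer: 266 W × 3.18 h × 7 d = 5,921 Wh = 5.921 kWh
Total energy = 0.77 + 19.71 + 5.921 = 26.4 kWh
Cost = 26.4 kWh × £0.231 = £6.10 ≈ £6

£6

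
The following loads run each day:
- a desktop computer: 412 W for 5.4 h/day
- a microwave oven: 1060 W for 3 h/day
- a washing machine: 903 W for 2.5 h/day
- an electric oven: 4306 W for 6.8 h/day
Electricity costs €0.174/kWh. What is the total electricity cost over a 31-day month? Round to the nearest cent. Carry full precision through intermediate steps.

desktop computer: 412 W × 5.4 h × 31 d = 68,969 Wh = 68.97 kWh
microwave oven: 1060 W × 3 h × 31 d = 98,580 Wh = 98.58 kWh
washing machine: 903 W × 2.5 h × 31 d = 69,982 Wh = 69.98 kWh
electric oven: 4306 W × 6.8 h × 31 d = 907,705 Wh = 907.7 kWh
Total energy = 68.97 + 98.58 + 69.98 + 907.7 = 1,145 kWh
Cost = 1,145 kWh × €0.174 = €199.27

€199.27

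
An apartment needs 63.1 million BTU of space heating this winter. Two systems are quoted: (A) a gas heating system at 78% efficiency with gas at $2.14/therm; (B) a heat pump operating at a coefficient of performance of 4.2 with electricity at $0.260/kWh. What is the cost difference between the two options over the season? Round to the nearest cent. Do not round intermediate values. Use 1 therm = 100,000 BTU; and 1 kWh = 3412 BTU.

Heat load = 63.1 × 10⁶ BTU = 63,100,000 BTU
Gas: input = 63,100,000 / 0.78 = 80,897,436 BTU = 809 therm → 809 × $2.14 = $1,731.21
Heat pump: 63,100,000 BTU / 3412 = 18,490 kWh heat; / 4.2 = 4,403 kWh in → × $0.260 = $1,144.84
Difference = |$1,731.21 − $1,144.84| = $586.37

$586.37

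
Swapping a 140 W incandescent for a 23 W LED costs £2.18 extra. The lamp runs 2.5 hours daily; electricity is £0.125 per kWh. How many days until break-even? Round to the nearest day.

60 days

Power saved = 140 − 23 = 117 W
Daily energy saved = 117 W × 2.5 h = 292.5 Wh = 0.2925 kWh
Daily savings = 0.2925 × £0.125 = £0.0366
Payback = £2.18 / £0.0366 per day = 59.62 days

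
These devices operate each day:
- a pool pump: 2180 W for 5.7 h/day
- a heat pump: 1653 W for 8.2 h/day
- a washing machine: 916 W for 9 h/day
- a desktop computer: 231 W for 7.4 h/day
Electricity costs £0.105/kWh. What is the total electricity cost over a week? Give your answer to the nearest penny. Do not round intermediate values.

£26.41

pool pump: 2180 W × 5.7 h × 7 d = 86,982 Wh = 86.98 kWh
heat pump: 1653 W × 8.2 h × 7 d = 94,882 Wh = 94.88 kWh
washing machine: 916 W × 9 h × 7 d = 57,708 Wh = 57.71 kWh
desktop computer: 231 W × 7.4 h × 7 d = 11,966 Wh = 11.97 kWh
Total energy = 86.98 + 94.88 + 57.71 + 11.97 = 251.5 kWh
Cost = 251.5 kWh × £0.105 = £26.41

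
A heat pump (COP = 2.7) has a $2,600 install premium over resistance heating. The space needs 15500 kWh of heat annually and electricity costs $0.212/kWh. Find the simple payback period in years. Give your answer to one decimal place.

Resistance: 15500 kWh × $0.212 = $3,286.00/yr
Heat pump: 15500 / 2.7 = 5741 kWh in → × $0.212 = $1,217.04/yr
Annual savings = $2,068.96
Payback = $2,600 / $2,068.96 = 1.26 years

1.3 years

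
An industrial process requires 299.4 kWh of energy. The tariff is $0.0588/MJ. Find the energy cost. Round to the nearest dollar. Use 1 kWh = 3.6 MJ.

$63

299.4 kWh × (3.6 MJ/kWh) = 1,078 MJ
Cost = 1,078 MJ × $0.0588/MJ = $63.38 ≈ $63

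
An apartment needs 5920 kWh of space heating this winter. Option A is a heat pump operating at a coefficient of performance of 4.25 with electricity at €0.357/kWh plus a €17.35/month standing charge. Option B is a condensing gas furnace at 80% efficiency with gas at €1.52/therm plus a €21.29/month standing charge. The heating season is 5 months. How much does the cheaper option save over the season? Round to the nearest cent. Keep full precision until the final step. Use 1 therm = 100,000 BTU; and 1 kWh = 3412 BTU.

Heat load = 5920 kWh × 3412 = 20,199,040 BTU
Gas: input = 20,199,040 / 0.80 = 25,248,800 BTU = 252.5 therm → 252.5 × €1.52 = €383.78; + 5 × €21.29 standing = €490.23
Heat pump: 20,199,040 BTU / 3412 = 5,920 kWh heat; / 4.25 = 1,393 kWh in → × €0.357 = €497.28; + 5 × €17.35 standing = €584.03
Difference = |€490.23 − €584.03| = €93.80

€93.80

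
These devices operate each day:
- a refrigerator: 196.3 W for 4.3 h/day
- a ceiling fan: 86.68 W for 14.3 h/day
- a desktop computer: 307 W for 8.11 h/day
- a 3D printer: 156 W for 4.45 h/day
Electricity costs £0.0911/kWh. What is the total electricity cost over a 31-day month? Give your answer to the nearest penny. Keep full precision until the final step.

£14.88

refrigerator: 196.3 W × 4.3 h × 31 d = 26,167 Wh = 26.17 kWh
ceiling fan: 86.68 W × 14.3 h × 31 d = 38,425 Wh = 38.43 kWh
desktop computer: 307 W × 8.11 h × 31 d = 77,183 Wh = 77.18 kWh
3D printer: 156 W × 4.45 h × 31 d = 21,520 Wh = 21.52 kWh
Total energy = 26.17 + 38.43 + 77.18 + 21.52 = 163.3 kWh
Cost = 163.3 kWh × £0.0911 = £14.88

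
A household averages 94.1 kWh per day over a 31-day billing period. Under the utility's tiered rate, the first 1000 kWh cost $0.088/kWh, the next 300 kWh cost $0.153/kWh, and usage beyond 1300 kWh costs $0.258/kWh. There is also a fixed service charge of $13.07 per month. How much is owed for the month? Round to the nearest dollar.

$564

Usage = 94.1 kWh/day × 31 days = 2917.1 kWh
First 1000 kWh × $0.088 = $88.00
Next 300 kWh × $0.153 = $45.90
Remaining 1617.1 kWh × $0.258 = $417.21
Energy charge = $551.11; + service $13.07 = $564.18 ≈ $564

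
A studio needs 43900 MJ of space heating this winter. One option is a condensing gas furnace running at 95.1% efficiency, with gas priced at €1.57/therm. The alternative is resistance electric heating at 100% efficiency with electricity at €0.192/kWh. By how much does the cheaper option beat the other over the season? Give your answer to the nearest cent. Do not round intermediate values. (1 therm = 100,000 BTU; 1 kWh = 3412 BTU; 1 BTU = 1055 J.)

€1654.59

Heat load = 43900 MJ = 43,900,000,000 J / 1055 = 41,611,374 BTU
Gas: input = 41,611,374 / 0.951 = 43,755,388 BTU = 437.6 therm → 437.6 × €1.57 = €686.96
Electric: 41,611,374 BTU / 3412 = 12,200 kWh → × €0.192 = €2,341.55
Difference = |€686.96 − €2,341.55| = €1,654.59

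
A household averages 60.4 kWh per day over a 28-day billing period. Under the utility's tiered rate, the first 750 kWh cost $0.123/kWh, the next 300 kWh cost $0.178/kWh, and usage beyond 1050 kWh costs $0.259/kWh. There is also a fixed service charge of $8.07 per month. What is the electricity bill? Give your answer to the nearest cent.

Usage = 60.4 kWh/day × 28 days = 1691.2 kWh
First 750 kWh × $0.123 = $92.25
Next 300 kWh × $0.178 = $53.40
Remaining 641.2 kWh × $0.259 = $166.07
Energy charge = $311.72; + service $8.07 = $319.79

$319.79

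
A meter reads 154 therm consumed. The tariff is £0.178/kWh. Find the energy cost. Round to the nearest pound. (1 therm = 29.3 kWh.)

£803

154 therm × (29.3 kWh/therm) = 4,512 kWh
Cost = 4,512 kWh × £0.178/kWh = £803.17 ≈ £803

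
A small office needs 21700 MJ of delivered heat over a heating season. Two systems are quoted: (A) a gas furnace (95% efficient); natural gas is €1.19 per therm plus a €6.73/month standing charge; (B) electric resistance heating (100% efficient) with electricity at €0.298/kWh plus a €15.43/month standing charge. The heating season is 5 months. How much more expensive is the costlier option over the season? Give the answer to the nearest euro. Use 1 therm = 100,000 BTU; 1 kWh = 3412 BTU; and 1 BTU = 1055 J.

Heat load = 21700 MJ = 21,700,000,000 J / 1055 = 20,568,720 BTU
Gas: input = 20,568,720 / 0.95 = 21,651,285 BTU = 216.5 therm → 216.5 × €1.19 = €257.65; + 5 × €6.73 standing = €291.30
Electric: 20,568,720 BTU / 3412 = 6,028 kWh → × €0.298 = €1,796.45; + 5 × €15.43 standing = €1,873.60
Difference = |€291.30 − €1,873.60| = €1,582.30 ≈ €1582

€1582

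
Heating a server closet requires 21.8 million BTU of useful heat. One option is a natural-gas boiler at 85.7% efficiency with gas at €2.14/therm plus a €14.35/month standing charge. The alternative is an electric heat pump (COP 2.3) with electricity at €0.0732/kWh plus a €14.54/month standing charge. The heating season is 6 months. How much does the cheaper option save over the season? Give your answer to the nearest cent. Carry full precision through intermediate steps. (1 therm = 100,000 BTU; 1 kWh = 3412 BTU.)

Heat load = 21.8 × 10⁶ BTU = 21,800,000 BTU
Gas: input = 21,800,000 / 0.857 = 25,437,573 BTU = 254.4 therm → 254.4 × €2.14 = €544.36; + 6 × €14.35 standing = €630.46
Heat pump: 21,800,000 BTU / 3412 = 6,389 kWh heat; / 2.3 = 2,778 kWh in → × €0.0732 = €203.34; + 6 × €14.54 standing = €290.58
Difference = |€630.46 − €290.58| = €339.88

€339.88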